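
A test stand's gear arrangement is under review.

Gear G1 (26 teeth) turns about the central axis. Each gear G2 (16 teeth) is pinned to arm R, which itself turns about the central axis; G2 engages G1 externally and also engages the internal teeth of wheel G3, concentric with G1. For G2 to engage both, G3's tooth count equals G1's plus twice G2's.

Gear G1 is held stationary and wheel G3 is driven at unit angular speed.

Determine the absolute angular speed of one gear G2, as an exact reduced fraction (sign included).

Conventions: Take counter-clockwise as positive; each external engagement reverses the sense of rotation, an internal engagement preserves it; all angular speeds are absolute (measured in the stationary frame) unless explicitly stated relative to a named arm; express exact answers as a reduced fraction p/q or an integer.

29/16

class = planetary set [G3 = 26+2·16 = 58; Willis about the carrier]
ring teeth: 26 + 2·16 = 58
26(ω_sun−ω_arm) = −58(ω_ring−ω_arm),  ω_sun = 0, ω_ring = 1
26(0−ω_arm) = −58(1−ω_arm)  ⇒  84·ω_arm = 58  ⇒  ω_arm = 29/42
sun–planet mesh: 26·(0−29/42) = −16·(ω_p−ω_arm)  ⇒  ω_p−ω_arm = 377/336
ω_p = 29/42 + 377/336 = 29/16
exact speed ratio = 29/16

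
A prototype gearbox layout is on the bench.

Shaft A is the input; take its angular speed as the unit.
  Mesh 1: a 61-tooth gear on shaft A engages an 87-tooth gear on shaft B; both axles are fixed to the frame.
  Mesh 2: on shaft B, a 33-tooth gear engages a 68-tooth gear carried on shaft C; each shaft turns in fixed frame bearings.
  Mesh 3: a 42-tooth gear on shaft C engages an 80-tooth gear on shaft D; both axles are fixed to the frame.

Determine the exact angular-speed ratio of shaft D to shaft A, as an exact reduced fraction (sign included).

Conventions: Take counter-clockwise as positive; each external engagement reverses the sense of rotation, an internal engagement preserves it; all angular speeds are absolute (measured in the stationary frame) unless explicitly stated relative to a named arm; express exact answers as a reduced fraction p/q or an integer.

class = fixed-axis compound train [3 meshes; 3 ratios multiply, 3 sense flips]
mesh 1 [61T→87T]: running ratio 61/87, sense −
mesh 2 [33T→68T]: running ratio 671/1972, sense +
mesh 3 [42T→80T]: running ratio 14091/78880, sense −
ω_out/ω_in = -14091/78880

-14091/78880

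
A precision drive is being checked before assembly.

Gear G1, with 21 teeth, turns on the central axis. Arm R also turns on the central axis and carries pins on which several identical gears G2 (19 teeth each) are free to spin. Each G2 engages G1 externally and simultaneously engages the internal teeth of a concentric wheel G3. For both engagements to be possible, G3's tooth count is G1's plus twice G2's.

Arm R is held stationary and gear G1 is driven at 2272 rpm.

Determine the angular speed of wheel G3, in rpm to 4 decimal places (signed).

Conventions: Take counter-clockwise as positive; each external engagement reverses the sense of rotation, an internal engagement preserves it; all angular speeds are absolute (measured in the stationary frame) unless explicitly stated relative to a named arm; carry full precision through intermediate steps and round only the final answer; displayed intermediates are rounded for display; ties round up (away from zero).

-808.6780 rpm

recognized (axles ride arm R): planetary set, 21/19/59 teeth
normalise by the input: solve with ω_sun = 1, then scale by 2272 rpm
ring teeth: 21 + 2·19 = 59
21(ω_sun−ω_arm) = −59(ω_ring−ω_arm),  ω_arm = 0, ω_sun = 1
ω_ring = 0 − (21/59)(1−0) = -21/59
scale: ω_ring = -21/59 × 2272 rpm = -808.6780 rpm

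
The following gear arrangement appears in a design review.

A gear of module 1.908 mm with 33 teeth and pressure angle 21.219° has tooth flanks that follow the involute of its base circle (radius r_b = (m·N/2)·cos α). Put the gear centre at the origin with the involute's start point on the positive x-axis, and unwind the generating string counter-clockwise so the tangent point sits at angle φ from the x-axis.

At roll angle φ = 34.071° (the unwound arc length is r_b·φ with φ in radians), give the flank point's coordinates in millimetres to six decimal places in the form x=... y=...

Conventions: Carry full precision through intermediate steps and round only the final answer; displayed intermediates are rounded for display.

x=34.086678 y=1.985195

single-mesh involute tooth geometry (33T wheel at module 1.908)
pitch radius r_p = m·N/2 = 1.908·33/2 = 31.482000
base radius r_b = r_p·cos α = 31.482000·cos 21.219° = 29.347641
roll angle φ = 34.071° = 0.59465113 rad
x = r_b·(cos φ + φ·sin φ) = 34.086678
y = r_b·(sin φ − φ·cos φ) = 1.985195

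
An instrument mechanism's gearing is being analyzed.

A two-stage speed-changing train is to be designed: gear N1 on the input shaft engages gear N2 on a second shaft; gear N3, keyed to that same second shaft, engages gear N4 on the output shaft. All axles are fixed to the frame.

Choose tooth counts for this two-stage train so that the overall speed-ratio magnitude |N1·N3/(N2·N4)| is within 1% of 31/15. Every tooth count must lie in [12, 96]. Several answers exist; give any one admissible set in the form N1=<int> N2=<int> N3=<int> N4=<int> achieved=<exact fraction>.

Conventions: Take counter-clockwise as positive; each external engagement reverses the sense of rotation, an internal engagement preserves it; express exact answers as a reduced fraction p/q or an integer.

design class (target 31/15): fixed-axis compound train
target = 31/15 in lowest terms: an exact hit needs N1·N3 = k·31 and N2·N4 = k·15 for one integer k, every count in [12, 96]; additionally prefer no 1:1 stage (N1 ≠ N2, N3 ≠ N4)
k = 1…11: no 1:1-free in-range split of k·31 and k·15 into factor pairs; take k = 12
k = 12: N1·N3 = 372 = 12·31, N2·N4 = 180 = 15·12
achieved = 12·31/(15·12) = 31/15; |achieved − target| = 0 ≤ 31/1500 ✓

N1=12 N2=15 N3=31 N4=12 achieved=31/15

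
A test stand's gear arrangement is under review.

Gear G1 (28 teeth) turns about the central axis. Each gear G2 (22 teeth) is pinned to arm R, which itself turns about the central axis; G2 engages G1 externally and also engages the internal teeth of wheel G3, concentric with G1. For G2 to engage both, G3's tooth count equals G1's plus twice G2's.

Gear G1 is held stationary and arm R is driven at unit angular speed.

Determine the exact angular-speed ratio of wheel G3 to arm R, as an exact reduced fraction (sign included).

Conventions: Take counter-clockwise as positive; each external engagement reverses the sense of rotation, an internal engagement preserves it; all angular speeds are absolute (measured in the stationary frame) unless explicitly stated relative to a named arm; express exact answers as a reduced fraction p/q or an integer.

class = planetary set [G3 = 28+2·22 = 72; Willis about the carrier]
ring teeth: 28 + 2·22 = 72
28(ω_sun−ω_arm) = −72(ω_ring−ω_arm),  ω_sun = 0, ω_arm = 1
ω_ring = 1 − (28/72)(0−1) = 25/18
ω_out/ω_in = 25/18

25/18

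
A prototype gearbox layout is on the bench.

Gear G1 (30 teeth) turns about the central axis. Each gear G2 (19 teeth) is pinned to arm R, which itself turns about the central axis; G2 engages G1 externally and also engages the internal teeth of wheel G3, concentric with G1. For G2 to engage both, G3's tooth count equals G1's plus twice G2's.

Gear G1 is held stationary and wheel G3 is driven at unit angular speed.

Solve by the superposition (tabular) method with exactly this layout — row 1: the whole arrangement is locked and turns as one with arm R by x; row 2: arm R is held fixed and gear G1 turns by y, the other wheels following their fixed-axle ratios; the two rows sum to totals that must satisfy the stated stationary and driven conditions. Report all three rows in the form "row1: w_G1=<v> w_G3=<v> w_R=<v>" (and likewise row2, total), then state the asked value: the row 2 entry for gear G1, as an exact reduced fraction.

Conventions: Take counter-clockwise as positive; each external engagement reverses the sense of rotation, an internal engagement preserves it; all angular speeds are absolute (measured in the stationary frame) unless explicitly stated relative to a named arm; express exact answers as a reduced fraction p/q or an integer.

row1: w_G1=34/49 w_G3=34/49 w_R=34/49
row2: w_G1=-34/49 w_G3=15/49 w_R=0
total: w_G1=0 w_G3=1 w_R=34/49
asked value: -34/49

topology: planetary set — G1 30T / G2 19T / G3 68T, arm = carrier (Willis)
superposition row 1 [locked train]: every member turns x
row 2: sun turns y, ring = −(30/68)·y, arm 0
boundary: total ω_sun = x + y = 0 and total ω_ring = x − (30/68)·y = 1  ⇒  y = -34/49, x = 34/49
row 2 ring = −(30/68)·(-34/49) = 15/49
totals (row 1 + row 2): sun 34/49 + (-34/49) = 0, ring 34/49 + 15/49 = 1, arm 34/49 + 0 = 34/49
asked cell (row2, sun) = -34/49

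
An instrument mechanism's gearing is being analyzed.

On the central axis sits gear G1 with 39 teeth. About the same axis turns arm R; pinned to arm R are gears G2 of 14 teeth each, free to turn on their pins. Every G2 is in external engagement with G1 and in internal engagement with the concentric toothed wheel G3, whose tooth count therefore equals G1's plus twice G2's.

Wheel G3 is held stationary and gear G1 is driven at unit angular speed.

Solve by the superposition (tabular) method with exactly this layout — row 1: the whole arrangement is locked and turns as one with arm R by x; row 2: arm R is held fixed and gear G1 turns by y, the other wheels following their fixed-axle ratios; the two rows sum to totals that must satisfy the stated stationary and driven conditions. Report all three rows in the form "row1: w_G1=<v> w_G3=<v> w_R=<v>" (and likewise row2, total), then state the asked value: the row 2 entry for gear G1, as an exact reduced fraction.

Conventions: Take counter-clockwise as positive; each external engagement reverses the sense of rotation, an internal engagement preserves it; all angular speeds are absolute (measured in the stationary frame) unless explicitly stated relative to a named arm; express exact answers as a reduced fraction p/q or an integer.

row1: w_G1=39/106 w_G3=39/106 w_R=39/106
row2: w_G1=67/106 w_G3=-39/106 w_R=0
total: w_G1=1 w_G3=0 w_R=39/106
asked value: 67/106

planetary set (39T centre, 14T on arm, 67T internal) — Willis relation
superposition row 1 [locked train]: every member turns x
row 2 (arm held, sun turns y): ω_ring = −(39/67)·y, ω_arm = 0
boundary: total ω_ring = x − (39/67)·y = 0 and total ω_sun = x + y = 1  ⇒  y = 67/106, x = 39/106
row 2 ring = −(39/67)·67/106 = -39/106
totals (row 1 + row 2): sun 39/106 + 67/106 = 1, ring 39/106 + (-39/106) = 0, arm 39/106 + 0 = 39/106
asked cell (row2, sun) = 67/106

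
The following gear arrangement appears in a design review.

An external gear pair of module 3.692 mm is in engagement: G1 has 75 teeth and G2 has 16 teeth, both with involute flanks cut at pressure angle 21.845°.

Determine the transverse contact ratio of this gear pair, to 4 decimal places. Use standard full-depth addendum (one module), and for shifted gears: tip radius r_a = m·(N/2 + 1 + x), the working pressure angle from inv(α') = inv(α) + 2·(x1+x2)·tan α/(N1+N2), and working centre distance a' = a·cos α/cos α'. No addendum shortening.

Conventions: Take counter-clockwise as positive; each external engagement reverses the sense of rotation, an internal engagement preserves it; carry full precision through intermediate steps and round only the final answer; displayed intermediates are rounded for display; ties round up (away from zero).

recognized (one external pair, fixed centres): single-mesh tooth geometry, m = 3.692, N1 = 75, N2 = 16
base radii: r_b1 = 128.508441, r_b2 = 27.415134
tip radii: r_a1 = 142.142000, r_a2 = 33.228000
no profile shift: α' = α, a' = a
action lengths: √(r_a1²−r_b1²) = 60.744783, √(r_a2²−r_b2²) = 18.775260
base pitch p_b = π·m·cos α = 10.765898
CR = (60.744783 + 18.775260 − 167.986000·sin 21.84500°)/10.765898 = 1.580264
contact ratio ≈ 1.5803

1.5803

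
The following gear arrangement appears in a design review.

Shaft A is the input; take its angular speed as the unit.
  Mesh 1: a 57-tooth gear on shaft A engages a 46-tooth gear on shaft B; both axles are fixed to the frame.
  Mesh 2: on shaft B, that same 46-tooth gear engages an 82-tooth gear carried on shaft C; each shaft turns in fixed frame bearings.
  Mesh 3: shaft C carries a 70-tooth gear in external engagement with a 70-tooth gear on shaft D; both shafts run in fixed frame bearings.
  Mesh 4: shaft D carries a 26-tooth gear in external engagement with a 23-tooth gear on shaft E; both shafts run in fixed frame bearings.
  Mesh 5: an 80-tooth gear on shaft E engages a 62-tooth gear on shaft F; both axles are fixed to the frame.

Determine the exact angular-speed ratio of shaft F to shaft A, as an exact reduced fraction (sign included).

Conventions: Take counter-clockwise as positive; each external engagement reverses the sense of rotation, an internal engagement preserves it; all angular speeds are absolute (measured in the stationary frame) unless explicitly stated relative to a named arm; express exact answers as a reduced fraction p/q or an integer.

-29640/29233

class = fixed-axis compound train [5 meshes; 5 ratios multiply, 5 sense flips]
mesh 1 [57T→46T]: running ratio 57/46, sense −
mesh 2 [46T→82T]: running ratio 57/82, sense +
mesh 3 [70T→70T]: running ratio 57/82, sense −
mesh 4 [26T→23T]: running ratio 741/943, sense +
mesh 5 [80T→62T]: running ratio 29640/29233, sense −
ω_out/ω_in = -29640/29233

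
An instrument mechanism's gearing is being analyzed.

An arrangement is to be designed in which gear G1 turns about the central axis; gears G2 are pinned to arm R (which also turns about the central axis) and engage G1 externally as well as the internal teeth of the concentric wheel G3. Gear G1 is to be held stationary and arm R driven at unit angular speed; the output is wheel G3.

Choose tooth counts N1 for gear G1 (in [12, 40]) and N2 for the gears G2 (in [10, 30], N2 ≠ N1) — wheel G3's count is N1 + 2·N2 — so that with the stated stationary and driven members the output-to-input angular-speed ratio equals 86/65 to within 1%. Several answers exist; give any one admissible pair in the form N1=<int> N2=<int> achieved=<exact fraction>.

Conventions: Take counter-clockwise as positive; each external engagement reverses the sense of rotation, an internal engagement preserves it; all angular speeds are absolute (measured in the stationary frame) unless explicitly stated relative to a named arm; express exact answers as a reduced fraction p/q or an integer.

class = planetary set [ratio 86/65 wanted; Willis about the carrier]
Willis with ω_sun = 0: ω_ring/ω_arm = (N1+N3)/N3; set equal to 86/65  ⇒  N3/N1 = 1/(86/65 − 1) = 65/21
N3 = N1 + 2·N2  ⇒  N2/N1 = (N3/N1 − 1)/2 = (65/21 − 1)/2 = 22/21
smallest multiple with N1 ≥ 12 and N2 ≥ 10: k = 1  ⇒  N1 = 1·21 = 21, N2 = 1·22 = 22 (N1 ≤ 40, N2 ≤ 30, N2 ≠ N1 ✓), N3 = 21 + 2·22 = 65
check: (N1+N3)/N3 with N1 = 21, N3 = 65 gives 86/65; |achieved − target| = 0 ≤ 43/3250 ✓

N1=21 N2=22 achieved=86/65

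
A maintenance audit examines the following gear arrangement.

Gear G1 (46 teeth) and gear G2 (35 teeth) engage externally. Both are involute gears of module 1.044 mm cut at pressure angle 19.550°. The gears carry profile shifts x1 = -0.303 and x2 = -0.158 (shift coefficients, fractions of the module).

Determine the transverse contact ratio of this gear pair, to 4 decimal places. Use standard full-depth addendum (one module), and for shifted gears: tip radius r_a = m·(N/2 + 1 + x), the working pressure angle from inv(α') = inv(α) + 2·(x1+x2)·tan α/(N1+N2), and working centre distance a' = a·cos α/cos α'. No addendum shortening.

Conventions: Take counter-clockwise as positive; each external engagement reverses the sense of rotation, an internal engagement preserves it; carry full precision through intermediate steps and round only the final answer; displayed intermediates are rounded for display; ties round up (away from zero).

1.8863

topology: single-mesh involute geometry — m = 1.044, 46T/35T pair
base radii: r_b1 = 22.627704, r_b2 = 17.216731
tip radii: r_a1 = 24.739668, r_a2 = 19.149048
inv(α') = inv(19.550°) + 2·(-0.303-0.158)·tan α/(46+35) = 0.00984709  ⇒  α' = 17.48900°
a' = a·cos α / cos α' = 42.2820·cos 19.550°/cos 17.48900° = 41.775522
action lengths: √(r_a1²−r_b1²) = 10.001909, √(r_a2²−r_b2²) = 8.382732
base pitch p_b = π·m·cos α = 3.090740
CR = (10.001909 + 8.382732 − 41.775522·sin 17.48900°)/3.090740 = 1.886328
contact ratio ≈ 1.8863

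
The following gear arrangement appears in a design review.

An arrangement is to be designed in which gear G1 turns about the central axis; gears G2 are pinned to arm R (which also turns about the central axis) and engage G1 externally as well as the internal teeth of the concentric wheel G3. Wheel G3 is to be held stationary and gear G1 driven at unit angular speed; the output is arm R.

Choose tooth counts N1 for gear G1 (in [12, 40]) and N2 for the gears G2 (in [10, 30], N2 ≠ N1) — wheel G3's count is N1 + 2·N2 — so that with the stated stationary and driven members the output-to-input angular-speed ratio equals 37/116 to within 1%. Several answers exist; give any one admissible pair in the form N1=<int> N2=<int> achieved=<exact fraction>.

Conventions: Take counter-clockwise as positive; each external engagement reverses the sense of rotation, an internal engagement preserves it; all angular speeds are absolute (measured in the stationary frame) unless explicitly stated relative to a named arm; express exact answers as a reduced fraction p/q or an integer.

N1=37 N2=21 achieved=37/116

topology: planetary set — design target 37/116, arm = carrier (Willis)
Willis with ω_ring = 0: ω_arm/ω_sun = N1/(N1+N3); set equal to 37/116  ⇒  N3/N1 = 1/(37/116) − 1 = 79/37
N3 = N1 + 2·N2  ⇒  N2/N1 = (N3/N1 − 1)/2 = (79/37 − 1)/2 = 21/37
smallest multiple with N1 ≥ 12 and N2 ≥ 10: k = 1  ⇒  N1 = 1·37 = 37, N2 = 1·21 = 21 (N1 ≤ 40, N2 ≤ 30, N2 ≠ N1 ✓), N3 = 37 + 2·21 = 79
check: N1/(N1+N3) with N1 = 37, N3 = 79 gives 37/116; |achieved − target| = 0 ≤ 37/11600 ✓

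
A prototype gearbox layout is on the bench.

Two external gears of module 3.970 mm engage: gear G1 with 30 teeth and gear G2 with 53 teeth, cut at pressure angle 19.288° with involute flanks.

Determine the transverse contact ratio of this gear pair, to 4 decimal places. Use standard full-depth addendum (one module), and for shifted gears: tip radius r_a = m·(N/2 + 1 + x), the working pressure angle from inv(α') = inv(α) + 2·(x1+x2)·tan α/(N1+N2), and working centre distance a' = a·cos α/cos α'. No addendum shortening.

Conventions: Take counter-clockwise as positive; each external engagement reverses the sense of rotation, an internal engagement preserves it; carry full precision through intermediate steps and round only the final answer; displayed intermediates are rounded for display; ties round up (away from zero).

1.7449

topology: single-mesh involute geometry — m = 3.970, 30T/53T pair
base radii: r_b1 = 56.207468, r_b2 = 99.299860
tip radii: r_a1 = 63.520000, r_a2 = 109.175000
no profile shift: α' = α, a' = a
action lengths: √(r_a1²−r_b1²) = 29.589035, √(r_a2²−r_b2²) = 45.373104
base pitch p_b = π·m·cos α = 11.772064
CR = (29.589035 + 45.373104 − 164.755000·sin 19.28800°)/11.772064 = 1.744877
contact ratio ≈ 1.7449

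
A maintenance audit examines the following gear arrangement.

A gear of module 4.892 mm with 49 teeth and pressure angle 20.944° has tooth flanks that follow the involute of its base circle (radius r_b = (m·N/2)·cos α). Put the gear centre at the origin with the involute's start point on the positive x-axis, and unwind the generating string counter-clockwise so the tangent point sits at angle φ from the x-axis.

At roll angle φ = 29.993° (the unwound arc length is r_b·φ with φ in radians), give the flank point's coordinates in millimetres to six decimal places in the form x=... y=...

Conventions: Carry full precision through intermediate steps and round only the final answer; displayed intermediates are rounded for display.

class = single-mesh tooth geometry [base-circle involute, m = 4.892, 49T]
pitch radius r_p = m·N/2 = 4.892·49/2 = 119.854000
base radius r_b = r_p·cos α = 119.854000·cos 20.944° = 111.935275
roll angle φ = 29.993° = 0.52347660 rad
x = r_b·(cos φ + φ·sin φ) = 126.237178
y = r_b·(sin φ − φ·cos φ) = 5.207025

x=126.237178 y=5.207025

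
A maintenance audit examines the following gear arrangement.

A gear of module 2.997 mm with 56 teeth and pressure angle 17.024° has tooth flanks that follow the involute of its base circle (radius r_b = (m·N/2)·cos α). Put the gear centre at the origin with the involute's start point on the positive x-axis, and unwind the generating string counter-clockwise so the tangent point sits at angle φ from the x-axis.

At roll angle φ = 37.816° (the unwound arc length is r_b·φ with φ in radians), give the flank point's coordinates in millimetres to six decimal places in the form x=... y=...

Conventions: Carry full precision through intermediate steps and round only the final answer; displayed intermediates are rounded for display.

x=95.858026 y=7.360124

topology: single-mesh involute geometry — m = 2.997, N = 56
pitch radius r_p = m·N/2 = 2.997·56/2 = 83.916000
base radius r_b = r_p·cos α = 83.916000·cos 17.024° = 80.238986
roll angle φ = 37.816° = 0.66001371 rad
x = r_b·(cos φ + φ·sin φ) = 95.858026
y = r_b·(sin φ − φ·cos φ) = 7.360124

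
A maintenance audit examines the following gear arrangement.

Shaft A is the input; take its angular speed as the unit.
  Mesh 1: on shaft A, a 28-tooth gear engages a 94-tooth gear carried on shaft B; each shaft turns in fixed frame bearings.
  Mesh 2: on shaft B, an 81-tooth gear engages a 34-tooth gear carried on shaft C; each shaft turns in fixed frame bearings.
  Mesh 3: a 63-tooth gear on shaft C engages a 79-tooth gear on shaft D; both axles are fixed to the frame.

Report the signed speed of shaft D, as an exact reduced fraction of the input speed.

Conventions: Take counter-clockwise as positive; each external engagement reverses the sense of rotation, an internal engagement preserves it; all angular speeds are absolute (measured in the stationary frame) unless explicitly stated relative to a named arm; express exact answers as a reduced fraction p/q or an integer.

3-mesh fixed-axis compound train (all bearings frame-fixed)
mesh 1 [28T→94T]: |ω|/ω_in = 1×28/94 = 14/47, sense flips to −
mesh 2 [81T→34T]: |ω|/ω_in = (14/47)×81/34 = 567/799, sense flips to +
mesh 3 [63T→79T]: |ω|/ω_in = (567/799)×63/79 = 35721/63121, sense flips to −
signed output speed (× input speed) = -35721/63121

-35721/63121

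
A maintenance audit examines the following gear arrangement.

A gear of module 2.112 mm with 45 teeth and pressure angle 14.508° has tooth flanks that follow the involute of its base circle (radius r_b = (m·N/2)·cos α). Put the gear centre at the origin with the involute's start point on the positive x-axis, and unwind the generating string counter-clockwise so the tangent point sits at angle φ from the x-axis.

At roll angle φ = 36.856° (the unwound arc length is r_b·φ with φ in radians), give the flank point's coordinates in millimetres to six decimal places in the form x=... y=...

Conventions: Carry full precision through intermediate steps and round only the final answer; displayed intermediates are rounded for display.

x=54.560478 y=3.915254

topology: single-mesh involute geometry — m = 2.112, N = 45
pitch radius r_p = m·N/2 = 2.112·45/2 = 47.520000
base radius r_b = r_p·cos α = 47.520000·cos 14.508° = 46.004714
roll angle φ = 36.856° = 0.64325855 rad
x = r_b·(cos φ + φ·sin φ) = 54.560478
y = r_b·(sin φ − φ·cos φ) = 3.915254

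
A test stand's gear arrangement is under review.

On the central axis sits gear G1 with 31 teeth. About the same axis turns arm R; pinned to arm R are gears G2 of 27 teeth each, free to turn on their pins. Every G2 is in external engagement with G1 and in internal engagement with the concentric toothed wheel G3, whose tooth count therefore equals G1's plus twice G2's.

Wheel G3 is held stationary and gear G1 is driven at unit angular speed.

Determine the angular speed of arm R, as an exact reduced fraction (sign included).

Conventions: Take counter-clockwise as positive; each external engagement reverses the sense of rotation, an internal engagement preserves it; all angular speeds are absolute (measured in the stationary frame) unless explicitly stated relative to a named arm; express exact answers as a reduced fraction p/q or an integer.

31/116

recognized (axles ride arm R): planetary set, 31/27/85 teeth
ring teeth: 31 + 2·27 = 85
31(ω_sun−ω_arm) = −85(ω_ring−ω_arm),  ω_ring = 0, ω_sun = 1
31(1−ω_arm) = −85(0−ω_arm)  ⇒  116·ω_arm = 31  ⇒  ω_arm = 31/116
exact speed ratio = 31/116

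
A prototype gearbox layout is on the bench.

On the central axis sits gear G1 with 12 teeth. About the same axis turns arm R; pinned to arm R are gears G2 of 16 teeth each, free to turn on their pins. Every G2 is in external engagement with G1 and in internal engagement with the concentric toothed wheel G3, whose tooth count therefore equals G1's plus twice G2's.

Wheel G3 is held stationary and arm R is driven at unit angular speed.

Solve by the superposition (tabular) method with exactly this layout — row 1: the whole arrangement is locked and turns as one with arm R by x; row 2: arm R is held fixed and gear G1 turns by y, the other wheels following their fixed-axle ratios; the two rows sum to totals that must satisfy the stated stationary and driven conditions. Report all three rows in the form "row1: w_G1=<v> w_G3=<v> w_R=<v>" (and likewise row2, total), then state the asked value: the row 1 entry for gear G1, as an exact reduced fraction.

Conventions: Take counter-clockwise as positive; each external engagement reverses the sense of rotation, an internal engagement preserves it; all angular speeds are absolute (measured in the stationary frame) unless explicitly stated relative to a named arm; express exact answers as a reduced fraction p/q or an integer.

row1: w_G1=1 w_G3=1 w_R=1
row2: w_G1=11/3 w_G3=-1 w_R=0
total: w_G1=14/3 w_G3=0 w_R=1
asked value: 1

planetary set (12T centre, 16T on arm, 44T internal) — Willis relation
row 1: whole set turns with the arm by x
superposition row 2 [arm held]: sun y, ring −(12/44)·y, arm 0
boundary: total ω_ring = x − (12/44)·y = 0 and total ω_arm = x = 1  ⇒  y = 11/3, x = 1
row 2 ring = −(12/44)·11/3 = -1
totals (row 1 + row 2): sun 1 + 11/3 = 14/3, ring 1 + (-1) = 0, arm 1 + 0 = 1
asked cell (row1, sun) = 1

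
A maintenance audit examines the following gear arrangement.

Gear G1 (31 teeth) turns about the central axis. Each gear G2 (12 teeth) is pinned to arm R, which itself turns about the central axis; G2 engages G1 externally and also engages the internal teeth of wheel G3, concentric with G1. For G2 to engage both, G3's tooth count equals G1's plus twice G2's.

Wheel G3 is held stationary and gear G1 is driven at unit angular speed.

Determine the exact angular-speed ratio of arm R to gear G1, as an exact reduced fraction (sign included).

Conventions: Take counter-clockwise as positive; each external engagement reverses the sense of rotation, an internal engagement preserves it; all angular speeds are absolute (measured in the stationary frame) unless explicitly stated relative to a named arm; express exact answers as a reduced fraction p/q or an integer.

31/86

class = planetary set [G3 = 31+2·12 = 55; Willis about the carrier]
ring teeth: 31 + 2·12 = 55
31(ω_sun−ω_arm) = −55(ω_ring−ω_arm),  ω_ring = 0, ω_sun = 1
31(1−ω_arm) = −55(0−ω_arm)  ⇒  86·ω_arm = 31  ⇒  ω_arm = 31/86
ω_out/ω_in = 31/86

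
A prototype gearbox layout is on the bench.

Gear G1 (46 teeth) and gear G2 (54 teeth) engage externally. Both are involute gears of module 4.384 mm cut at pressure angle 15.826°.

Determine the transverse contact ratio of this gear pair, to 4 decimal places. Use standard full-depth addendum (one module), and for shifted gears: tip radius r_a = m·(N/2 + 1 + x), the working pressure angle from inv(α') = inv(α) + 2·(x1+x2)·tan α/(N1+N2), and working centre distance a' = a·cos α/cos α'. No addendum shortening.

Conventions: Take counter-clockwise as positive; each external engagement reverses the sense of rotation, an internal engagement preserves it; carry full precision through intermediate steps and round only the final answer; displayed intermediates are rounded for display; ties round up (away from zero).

2.0205

topology: single-mesh involute geometry — m = 4.384, 46T/54T pair
base radii: r_b1 = 97.009896, r_b2 = 113.881183
tip radii: r_a1 = 105.216000, r_a2 = 122.752000
no profile shift: α' = α, a' = a
action lengths: √(r_a1²−r_b1²) = 40.736798, √(r_a2²−r_b2²) = 45.816261
base pitch p_b = π·m·cos α = 13.250677
CR = (40.736798 + 45.816261 − 219.200000·sin 15.82600°)/13.250677 = 2.020540
contact ratio ≈ 2.0205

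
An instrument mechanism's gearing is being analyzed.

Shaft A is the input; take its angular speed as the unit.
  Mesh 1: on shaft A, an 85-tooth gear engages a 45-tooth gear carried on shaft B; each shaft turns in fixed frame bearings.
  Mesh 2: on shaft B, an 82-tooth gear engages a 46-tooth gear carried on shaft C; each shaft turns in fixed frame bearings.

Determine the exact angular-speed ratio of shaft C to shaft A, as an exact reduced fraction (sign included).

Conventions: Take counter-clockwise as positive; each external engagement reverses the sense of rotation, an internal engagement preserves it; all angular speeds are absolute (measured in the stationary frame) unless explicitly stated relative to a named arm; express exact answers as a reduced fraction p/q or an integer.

697/207

class = fixed-axis compound train [2 meshes; 2 ratios multiply, 2 sense flips]
mesh 1 [85T→45T]: running ratio 17/9, sense −
mesh 2 [82T→46T]: running ratio 697/207, sense +
ω_out/ω_in = 697/207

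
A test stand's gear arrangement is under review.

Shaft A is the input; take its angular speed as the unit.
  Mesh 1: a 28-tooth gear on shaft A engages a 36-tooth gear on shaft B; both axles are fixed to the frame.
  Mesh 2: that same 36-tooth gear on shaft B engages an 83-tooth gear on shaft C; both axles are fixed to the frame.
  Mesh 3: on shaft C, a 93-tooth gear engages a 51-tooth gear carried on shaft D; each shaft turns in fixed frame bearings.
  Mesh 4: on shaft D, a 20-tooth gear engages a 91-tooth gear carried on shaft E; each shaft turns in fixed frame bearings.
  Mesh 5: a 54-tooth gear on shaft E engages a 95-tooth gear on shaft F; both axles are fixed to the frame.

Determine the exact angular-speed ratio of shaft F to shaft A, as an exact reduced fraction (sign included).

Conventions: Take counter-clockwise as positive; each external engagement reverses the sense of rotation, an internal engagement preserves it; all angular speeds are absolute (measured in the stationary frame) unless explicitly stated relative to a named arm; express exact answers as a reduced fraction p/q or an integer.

class = fixed-axis compound train [5 meshes; 5 ratios multiply, 5 sense flips]
mesh 1 [28T→36T]: running ratio 7/9, sense −
mesh 2 [36T→83T]: running ratio 28/83, sense +
mesh 3 [93T→51T]: running ratio 868/1411, sense −
mesh 4 [20T→91T]: running ratio 2480/18343, sense +
mesh 5 [54T→95T]: running ratio 26784/348517, sense −
ω_out/ω_in = -26784/348517

-26784/348517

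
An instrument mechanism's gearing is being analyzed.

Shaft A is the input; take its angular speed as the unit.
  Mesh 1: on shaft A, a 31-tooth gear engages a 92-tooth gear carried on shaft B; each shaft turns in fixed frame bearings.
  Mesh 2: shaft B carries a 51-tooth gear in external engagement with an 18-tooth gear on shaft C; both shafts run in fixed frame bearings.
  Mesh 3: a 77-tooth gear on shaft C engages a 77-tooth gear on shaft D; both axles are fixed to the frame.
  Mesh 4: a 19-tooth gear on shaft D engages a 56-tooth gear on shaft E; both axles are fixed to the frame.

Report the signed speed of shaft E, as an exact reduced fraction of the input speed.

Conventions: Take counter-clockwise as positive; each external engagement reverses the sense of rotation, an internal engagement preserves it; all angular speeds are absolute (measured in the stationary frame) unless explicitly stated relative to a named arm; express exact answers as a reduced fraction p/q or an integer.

10013/30912

4-mesh fixed-axis compound train (all bearings frame-fixed)
mesh 1 [31T→92T]: |ω|/ω_in = 1×31/92 = 31/92, sense flips to −
mesh 2 [51T→18T]: |ω|/ω_in = (31/92)×51/18 = 527/552, sense flips to +
mesh 3 [77T→77T]: |ω|/ω_in = (527/552)×77/77 = 527/552, sense flips to −
mesh 4 [19T→56T]: |ω|/ω_in = (527/552)×19/56 = 10013/30912, sense flips to +
signed output speed (× input speed) = 10013/30912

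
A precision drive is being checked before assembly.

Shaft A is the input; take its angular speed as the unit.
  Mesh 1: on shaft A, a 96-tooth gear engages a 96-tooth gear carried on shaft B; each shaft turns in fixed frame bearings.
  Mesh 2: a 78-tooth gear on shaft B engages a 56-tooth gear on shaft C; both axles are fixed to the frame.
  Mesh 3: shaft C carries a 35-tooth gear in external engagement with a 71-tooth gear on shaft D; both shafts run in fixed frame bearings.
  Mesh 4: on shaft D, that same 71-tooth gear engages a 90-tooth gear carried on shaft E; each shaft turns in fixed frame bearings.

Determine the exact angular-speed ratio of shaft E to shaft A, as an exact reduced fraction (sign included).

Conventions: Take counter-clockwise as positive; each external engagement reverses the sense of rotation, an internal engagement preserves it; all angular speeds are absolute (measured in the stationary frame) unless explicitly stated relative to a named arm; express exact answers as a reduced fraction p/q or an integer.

class = fixed-axis compound train [4 meshes; 4 ratios multiply, 4 sense flips]
mesh 1 [96T→96T]: running ratio 1, sense −
mesh 2 [78T→56T]: running ratio 39/28, sense +
mesh 3 [35T→71T]: running ratio 195/284, sense −
mesh 4 [71T→90T]: running ratio 13/24, sense +
ω_out/ω_in = 13/24

13/24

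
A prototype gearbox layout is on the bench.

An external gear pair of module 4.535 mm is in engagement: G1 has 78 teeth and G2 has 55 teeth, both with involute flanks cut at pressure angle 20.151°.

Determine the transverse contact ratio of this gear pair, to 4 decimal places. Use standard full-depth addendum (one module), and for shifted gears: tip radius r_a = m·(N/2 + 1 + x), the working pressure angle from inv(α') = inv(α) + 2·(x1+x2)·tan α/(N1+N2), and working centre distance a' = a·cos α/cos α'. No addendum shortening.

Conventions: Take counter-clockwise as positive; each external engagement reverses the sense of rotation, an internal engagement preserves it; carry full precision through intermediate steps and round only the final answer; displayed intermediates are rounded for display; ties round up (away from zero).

1.7879

class = single-mesh tooth geometry [involute pair 78T × 55T, m = 4.535]
base radii: r_b1 = 166.038737, r_b2 = 117.078596
tip radii: r_a1 = 181.400000, r_a2 = 129.247500
no profile shift: α' = α, a' = a
action lengths: √(r_a1²−r_b1²) = 73.055445, √(r_a2²−r_b2²) = 54.749599
base pitch p_b = π·m·cos α = 13.375028
CR = (73.055445 + 54.749599 − 301.577500·sin 20.15100°)/13.375028 = 1.787881
contact ratio ≈ 1.7879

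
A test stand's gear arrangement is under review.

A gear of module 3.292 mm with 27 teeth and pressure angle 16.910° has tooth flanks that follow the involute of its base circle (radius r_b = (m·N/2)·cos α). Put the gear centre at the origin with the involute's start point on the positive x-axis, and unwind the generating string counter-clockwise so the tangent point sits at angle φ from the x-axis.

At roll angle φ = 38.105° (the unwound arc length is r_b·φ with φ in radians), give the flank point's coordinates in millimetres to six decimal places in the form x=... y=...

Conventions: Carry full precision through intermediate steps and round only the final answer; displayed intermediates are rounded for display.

topology: single-mesh involute geometry — m = 3.292, N = 27
pitch radius r_p = m·N/2 = 3.292·27/2 = 44.442000
base radius r_b = r_p·cos α = 44.442000·cos 16.910° = 42.520454
roll angle φ = 38.105° = 0.66505771 rad
x = r_b·(cos φ + φ·sin φ) = 50.909370
y = r_b·(sin φ − φ·cos φ) = 3.987702

x=50.909370 y=3.987702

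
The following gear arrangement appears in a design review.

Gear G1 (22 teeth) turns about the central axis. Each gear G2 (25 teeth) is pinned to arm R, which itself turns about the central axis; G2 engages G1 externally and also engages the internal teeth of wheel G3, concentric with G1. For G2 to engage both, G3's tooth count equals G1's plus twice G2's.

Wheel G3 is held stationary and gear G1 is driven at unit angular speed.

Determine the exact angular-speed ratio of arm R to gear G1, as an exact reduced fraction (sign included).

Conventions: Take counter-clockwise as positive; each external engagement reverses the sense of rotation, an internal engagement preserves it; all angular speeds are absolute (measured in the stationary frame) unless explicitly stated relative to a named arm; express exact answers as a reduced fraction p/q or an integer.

11/47

planetary set (22T centre, 25T on arm, 72T internal) — Willis relation
ring teeth: 22 + 2·25 = 72
22(ω_sun−ω_arm) = −72(ω_ring−ω_arm),  ω_ring = 0, ω_sun = 1
22(1−ω_arm) = −72(0−ω_arm)  ⇒  94·ω_arm = 22  ⇒  ω_arm = 11/47
ω_out/ω_in = 11/47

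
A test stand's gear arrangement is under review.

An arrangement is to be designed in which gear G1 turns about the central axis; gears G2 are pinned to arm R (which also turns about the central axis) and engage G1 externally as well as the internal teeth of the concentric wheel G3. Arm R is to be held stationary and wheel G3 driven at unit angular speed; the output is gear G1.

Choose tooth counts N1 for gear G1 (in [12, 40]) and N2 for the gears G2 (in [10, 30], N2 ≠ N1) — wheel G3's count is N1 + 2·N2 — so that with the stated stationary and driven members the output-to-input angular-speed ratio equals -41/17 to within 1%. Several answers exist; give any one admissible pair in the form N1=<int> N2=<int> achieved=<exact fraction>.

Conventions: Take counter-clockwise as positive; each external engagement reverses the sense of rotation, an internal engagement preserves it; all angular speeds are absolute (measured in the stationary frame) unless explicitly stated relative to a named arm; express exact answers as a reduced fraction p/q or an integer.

design class (target -41/17): planetary set
Willis with ω_arm = 0: ω_sun/ω_ring = −N3/N1; set equal to -41/17  ⇒  N3/N1 = −(-41/17) = 41/17
N3 = N1 + 2·N2  ⇒  N2/N1 = (N3/N1 − 1)/2 = (41/17 − 1)/2 = 12/17
smallest multiple with N1 ≥ 12 and N2 ≥ 10: k = 1  ⇒  N1 = 1·17 = 17, N2 = 1·12 = 12 (N1 ≤ 40, N2 ≤ 30, N2 ≠ N1 ✓), N3 = 17 + 2·12 = 41
check: −N3/N1 with N1 = 17, N3 = 41 gives -41/17; |achieved − target| = 0 ≤ 41/1700 ✓

N1=17 N2=12 achieved=-41/17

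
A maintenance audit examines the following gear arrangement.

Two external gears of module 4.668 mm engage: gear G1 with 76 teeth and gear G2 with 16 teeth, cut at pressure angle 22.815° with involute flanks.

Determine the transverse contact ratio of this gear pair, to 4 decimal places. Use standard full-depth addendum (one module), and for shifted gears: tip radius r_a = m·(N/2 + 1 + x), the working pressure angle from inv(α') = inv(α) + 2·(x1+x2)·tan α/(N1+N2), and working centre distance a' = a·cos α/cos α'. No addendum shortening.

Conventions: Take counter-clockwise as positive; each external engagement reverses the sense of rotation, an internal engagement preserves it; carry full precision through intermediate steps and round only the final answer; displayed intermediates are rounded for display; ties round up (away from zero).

class = single-mesh tooth geometry [involute pair 76T × 16T, m = 4.668]
base radii: r_b1 = 163.505772, r_b2 = 34.422268
tip radii: r_a1 = 182.052000, r_a2 = 42.012000
no profile shift: α' = α, a' = a
action lengths: √(r_a1²−r_b1²) = 80.054939, √(r_a2²−r_b2²) = 24.085590
base pitch p_b = π·m·cos α = 13.517593
CR = (80.054939 + 24.085590 − 214.728000·sin 22.81500°)/13.517593 = 1.544525
contact ratio ≈ 1.5445

1.5445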